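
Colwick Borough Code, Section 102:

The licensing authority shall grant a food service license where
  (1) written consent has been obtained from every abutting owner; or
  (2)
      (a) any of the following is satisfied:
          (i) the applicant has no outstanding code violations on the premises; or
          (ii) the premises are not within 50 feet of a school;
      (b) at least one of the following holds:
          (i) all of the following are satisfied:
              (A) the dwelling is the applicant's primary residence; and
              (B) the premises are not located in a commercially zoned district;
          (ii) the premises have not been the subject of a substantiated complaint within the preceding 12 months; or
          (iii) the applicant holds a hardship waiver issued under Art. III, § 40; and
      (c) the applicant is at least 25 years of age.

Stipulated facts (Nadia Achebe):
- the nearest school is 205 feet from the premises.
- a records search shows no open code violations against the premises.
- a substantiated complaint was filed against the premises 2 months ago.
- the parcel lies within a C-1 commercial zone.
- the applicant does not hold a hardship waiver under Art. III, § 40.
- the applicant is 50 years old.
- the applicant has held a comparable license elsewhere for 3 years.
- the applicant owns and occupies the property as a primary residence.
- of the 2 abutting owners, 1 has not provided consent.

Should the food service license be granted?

(1) all abutters consent — not satisfied.
(i) no code violations — met.
(ii) ≥50 ft from school — satisfied.
So (a) is satisfied (T OR T).
(A) primary residence — satisfied.
(B) not (commercially zoned) — fails.
So (i) is not satisfied (T AND F).
(ii) no complaint in 12 mo. — not satisfied.
(iii) hardship waiver — not satisfied.
(b) = F OR F OR F = false.
(c) age ≥ 25 — met.
(2): T AND F AND T → false.
Overall: F OR F → false.

No — denied.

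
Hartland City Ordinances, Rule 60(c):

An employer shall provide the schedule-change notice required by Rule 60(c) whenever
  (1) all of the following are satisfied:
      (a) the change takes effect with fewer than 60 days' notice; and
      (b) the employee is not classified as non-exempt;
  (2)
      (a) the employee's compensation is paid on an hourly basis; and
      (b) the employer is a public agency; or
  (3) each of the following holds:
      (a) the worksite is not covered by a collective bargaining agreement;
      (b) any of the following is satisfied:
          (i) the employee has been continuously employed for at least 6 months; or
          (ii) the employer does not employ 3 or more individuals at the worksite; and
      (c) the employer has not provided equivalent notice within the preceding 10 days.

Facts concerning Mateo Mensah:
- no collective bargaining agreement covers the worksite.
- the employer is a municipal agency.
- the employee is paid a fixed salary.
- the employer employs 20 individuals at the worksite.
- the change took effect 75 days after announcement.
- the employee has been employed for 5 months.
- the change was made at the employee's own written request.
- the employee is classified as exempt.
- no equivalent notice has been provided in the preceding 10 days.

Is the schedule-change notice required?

(a) < 60 days' notice — fails.
(b) not (non-exempt) — holds.
So (1) is not satisfied (F AND T).
(a) hourly-paid — not satisfied.
(b) public agency — holds.
(2) = F AND T = false.
(a) no CBA — holds.
(i) tenure ≥ 6 mo. — not satisfied.
(ii) not (≥ 3 at site) — not met.
(b) = F OR F = false.
(c) no recent notice — satisfied.
(3): T AND F AND T → false.
Overall: F OR F OR F → false.

No — not required.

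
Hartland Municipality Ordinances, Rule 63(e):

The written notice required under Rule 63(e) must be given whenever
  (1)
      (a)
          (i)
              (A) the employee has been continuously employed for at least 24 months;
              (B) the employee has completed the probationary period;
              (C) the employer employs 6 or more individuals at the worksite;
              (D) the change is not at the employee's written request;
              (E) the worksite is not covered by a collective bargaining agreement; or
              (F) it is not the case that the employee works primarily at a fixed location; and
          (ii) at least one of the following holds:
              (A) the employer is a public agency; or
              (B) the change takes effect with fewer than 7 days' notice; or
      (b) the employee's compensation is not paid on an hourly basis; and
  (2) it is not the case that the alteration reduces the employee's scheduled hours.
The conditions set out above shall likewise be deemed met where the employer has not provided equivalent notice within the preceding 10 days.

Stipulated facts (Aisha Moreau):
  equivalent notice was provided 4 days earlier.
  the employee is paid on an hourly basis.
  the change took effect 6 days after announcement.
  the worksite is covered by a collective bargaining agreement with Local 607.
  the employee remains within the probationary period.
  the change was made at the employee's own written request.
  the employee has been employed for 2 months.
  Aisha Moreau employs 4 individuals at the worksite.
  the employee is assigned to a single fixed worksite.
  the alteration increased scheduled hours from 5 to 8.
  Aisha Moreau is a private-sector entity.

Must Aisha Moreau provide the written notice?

(A) tenure ≥ 24 mo. — fails.
(B) past probation — not met.
(C) ≥ 6 at site — fails.
(D) not employee-requested — not satisfied.
(E) no CBA — fails.
(F) not (fixed location) — fails.
(i): F OR F OR F OR F OR F OR F → false.
(A) public agency — fails.
(B) < 7 days' notice — satisfied.
(ii): F OR T → true.
(a) = F AND T = false.
(b) not (hourly-paid) — not met.
So (1) is not satisfied (F OR F).
(2) not (hours reduced) — met.
Overall: F AND T → false.
Exception (no recent notice) — not satisfied.
Result: main false OR exception false → false.

No — not required.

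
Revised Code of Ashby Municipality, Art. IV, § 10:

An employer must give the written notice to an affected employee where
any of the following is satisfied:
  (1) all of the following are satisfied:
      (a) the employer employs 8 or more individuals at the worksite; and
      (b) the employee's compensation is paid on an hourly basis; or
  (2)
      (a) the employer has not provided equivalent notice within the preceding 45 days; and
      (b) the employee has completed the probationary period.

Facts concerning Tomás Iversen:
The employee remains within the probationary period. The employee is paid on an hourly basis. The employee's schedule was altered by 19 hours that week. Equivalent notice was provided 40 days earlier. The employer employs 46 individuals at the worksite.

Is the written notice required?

(a) ≥ 8 at site — met.
(b) hourly-paid — holds.
(1) = T AND T = true.
(a) no recent notice — not satisfied.
(b) past probation — not met.
(2): F AND F → false.
Overall: T OR F → true.

Yes — required.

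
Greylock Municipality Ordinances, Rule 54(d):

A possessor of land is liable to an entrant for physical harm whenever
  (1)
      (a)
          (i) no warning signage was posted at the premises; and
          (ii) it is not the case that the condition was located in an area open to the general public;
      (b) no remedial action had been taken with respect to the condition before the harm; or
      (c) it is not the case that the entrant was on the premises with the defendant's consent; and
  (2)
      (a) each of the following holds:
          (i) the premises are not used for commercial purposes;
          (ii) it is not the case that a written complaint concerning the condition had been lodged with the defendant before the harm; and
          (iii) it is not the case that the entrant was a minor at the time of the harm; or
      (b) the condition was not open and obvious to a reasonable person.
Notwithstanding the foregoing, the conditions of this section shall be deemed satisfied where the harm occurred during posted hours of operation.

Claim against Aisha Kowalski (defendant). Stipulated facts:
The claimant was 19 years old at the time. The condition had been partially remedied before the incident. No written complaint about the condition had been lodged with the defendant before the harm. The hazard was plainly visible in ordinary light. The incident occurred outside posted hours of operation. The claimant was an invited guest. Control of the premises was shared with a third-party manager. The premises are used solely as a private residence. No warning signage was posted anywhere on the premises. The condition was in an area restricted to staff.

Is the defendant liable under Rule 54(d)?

(i) no signage posted — holds.
(ii) not (public area) — holds.
(a) = T AND T = true.
(b) no remedial action — fails.
(c) not (consent to enter) — fails.
(1) = T OR F OR F = true.
(i) not (commercial use) — satisfied.
(ii) not (complaint lodged) — satisfied.
(iii) not (entrant a minor) — holds.
(a) = T AND T AND T = true.
(b) not open/obvious — fails.
(2): T OR F → true.
Overall: T AND T → true.
Exception (during posted hours) — not satisfied.
Result: main true OR exception false → true.

Yes — liable.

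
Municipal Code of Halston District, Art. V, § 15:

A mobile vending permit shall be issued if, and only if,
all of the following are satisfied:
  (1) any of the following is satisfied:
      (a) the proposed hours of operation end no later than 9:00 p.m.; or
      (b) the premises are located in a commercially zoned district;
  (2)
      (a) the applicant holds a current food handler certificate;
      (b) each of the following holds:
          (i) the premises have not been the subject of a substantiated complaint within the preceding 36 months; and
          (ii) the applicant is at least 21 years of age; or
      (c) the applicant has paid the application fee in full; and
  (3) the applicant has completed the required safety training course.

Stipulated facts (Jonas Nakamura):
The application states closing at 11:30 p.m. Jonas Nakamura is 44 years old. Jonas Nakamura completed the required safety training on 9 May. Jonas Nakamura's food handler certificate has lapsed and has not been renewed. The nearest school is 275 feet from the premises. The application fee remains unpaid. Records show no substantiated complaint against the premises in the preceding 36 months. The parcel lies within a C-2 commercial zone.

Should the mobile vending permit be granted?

Yes — granted.

(a) closes by 9 p.m. — fails.
(b) commercially zoned — holds.
(1): F OR T → true.
(a) food handler cert. — fails.
(i) no complaint in 36 mo. — holds.
(ii) age ≥ 21 — holds.
(b) = T AND T = true.
(c) fee paid — not met.
(2) = F OR T OR F = true.
(3) safety training — holds.
Overall: T AND T AND T → true.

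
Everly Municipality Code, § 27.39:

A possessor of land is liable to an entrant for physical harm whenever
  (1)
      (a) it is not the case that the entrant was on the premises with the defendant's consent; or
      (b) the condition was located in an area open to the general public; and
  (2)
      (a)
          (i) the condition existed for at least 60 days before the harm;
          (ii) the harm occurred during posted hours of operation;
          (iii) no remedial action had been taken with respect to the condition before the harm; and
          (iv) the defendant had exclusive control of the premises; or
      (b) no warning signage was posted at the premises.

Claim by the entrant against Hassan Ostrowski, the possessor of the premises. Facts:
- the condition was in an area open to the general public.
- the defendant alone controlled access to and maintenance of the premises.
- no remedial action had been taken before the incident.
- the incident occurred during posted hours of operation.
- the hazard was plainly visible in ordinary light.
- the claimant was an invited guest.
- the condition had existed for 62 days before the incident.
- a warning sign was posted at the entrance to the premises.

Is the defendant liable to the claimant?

Yes — liable.

(a) not (consent to enter) — fails.
(b) public area — satisfied.
So (1) is satisfied (F OR T).
(i) condition ≥60 days old — met.
(ii) during posted hours — satisfied.
(iii) no remedial action — holds.
(iv) exclusive control — holds.
(a): T AND T AND T AND T → true.
(b) no signage posted — not met.
So (2) is satisfied (T OR F).
Overall = T AND T = true.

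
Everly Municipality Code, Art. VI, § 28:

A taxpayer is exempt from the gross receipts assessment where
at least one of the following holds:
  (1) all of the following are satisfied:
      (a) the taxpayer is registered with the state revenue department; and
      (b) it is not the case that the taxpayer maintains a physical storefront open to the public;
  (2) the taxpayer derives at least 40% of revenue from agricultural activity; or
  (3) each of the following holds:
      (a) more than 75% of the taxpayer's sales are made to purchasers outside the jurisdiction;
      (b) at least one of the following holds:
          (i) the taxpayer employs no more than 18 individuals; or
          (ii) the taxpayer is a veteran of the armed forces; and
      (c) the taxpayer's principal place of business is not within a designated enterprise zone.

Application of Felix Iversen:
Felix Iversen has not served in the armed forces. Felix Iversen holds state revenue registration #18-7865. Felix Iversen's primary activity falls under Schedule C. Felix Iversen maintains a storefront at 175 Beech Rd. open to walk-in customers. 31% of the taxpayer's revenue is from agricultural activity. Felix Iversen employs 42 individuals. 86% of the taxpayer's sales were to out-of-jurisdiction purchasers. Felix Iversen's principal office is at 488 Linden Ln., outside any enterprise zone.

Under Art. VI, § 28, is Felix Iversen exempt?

(a) state-registered — holds.
(b) not (has storefront) — not satisfied.
So (1) is not satisfied (T AND F).
(2) ≥40% agricultural — not satisfied.
(a) >75% out-of-jur. sales — holds.
(i) ≤ 18 employees — fails.
(ii) veteran — fails.
(b) = F OR F = false.
(c) not (in enterprise zone) — met.
So (3) is not satisfied (T AND F AND T).
So Overall is not satisfied (F OR F OR F).

No — not exempt.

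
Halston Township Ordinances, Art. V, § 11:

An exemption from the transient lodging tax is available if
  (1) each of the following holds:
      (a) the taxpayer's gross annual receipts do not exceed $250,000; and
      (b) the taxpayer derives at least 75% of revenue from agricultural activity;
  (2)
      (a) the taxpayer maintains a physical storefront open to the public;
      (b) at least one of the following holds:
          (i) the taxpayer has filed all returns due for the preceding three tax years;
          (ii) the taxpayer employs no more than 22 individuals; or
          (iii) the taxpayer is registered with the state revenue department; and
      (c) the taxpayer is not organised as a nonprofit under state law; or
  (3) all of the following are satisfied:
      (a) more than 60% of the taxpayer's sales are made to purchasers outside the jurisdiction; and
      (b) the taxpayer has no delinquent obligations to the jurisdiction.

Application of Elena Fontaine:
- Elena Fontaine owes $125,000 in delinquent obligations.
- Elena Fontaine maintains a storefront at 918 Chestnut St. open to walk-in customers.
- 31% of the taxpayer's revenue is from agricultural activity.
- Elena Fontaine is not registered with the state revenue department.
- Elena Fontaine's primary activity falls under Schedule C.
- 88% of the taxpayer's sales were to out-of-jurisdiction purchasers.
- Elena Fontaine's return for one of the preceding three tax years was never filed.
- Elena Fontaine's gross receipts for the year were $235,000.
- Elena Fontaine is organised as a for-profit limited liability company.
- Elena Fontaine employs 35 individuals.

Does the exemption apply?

(a) receipts ≤ $250,000 — satisfied.
(b) ≥75% agricultural — not satisfied.
So (1) is not satisfied (T AND F).
(a) has storefront — satisfied.
(i) returns current — not satisfied.
(ii) ≤ 22 employees — fails.
(iii) state-registered — not met.
(b): F OR F OR F → false.
(c) not (nonprofit) — met.
So (2) is not satisfied (T AND F AND T).
(a) >60% out-of-jur. sales — satisfied.
(b) no delinquency — not satisfied.
So (3) is not satisfied (T AND F).
Overall = F OR F OR F = false.

No — not exempt.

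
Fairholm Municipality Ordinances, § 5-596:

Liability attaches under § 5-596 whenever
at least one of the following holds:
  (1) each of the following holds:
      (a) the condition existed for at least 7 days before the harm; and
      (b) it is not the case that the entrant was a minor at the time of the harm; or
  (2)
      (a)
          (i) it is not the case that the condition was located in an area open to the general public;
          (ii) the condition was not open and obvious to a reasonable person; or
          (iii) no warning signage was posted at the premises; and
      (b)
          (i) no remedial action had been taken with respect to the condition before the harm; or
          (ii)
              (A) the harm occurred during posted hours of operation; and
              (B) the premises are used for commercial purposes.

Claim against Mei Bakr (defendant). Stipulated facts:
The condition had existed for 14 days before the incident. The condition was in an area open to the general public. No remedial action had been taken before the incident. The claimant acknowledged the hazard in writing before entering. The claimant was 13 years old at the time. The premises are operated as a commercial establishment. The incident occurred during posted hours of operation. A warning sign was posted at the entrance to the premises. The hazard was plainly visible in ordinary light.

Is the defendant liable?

No — not liable.

(a) condition ≥7 days old — met.
(b) not (entrant a minor) — fails.
(1): T AND F → false.
(i) not (public area) — not satisfied.
(ii) not open/obvious — not met.
(iii) no signage posted — not met.
(a): F OR F OR F → false.
(i) no remedial action — holds.
(A) during posted hours — holds.
(B) commercial use — satisfied.
(ii) = T AND T = true.
So (b) is satisfied (T OR T).
(2) = F AND T = false.
Overall = F OR F = false.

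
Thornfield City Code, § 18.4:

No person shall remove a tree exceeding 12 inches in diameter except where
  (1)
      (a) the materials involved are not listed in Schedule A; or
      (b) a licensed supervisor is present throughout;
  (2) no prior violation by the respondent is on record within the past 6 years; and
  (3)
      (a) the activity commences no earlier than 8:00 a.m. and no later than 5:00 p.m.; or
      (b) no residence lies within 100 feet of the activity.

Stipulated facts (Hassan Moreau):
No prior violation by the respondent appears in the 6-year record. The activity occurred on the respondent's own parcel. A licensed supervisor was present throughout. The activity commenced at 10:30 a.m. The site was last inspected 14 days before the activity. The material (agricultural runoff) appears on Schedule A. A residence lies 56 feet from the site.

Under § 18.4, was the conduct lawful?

(a) not (Schedule A material) — not met.
(b) supervisor present — holds.
(1): F OR T → true.
(2) no prior violation — holds.
(a) start within hours — met.
(b) no residence in 100 ft — not satisfied.
(3): T OR F → true.
Overall: T AND T AND T → true.

Yes — lawful.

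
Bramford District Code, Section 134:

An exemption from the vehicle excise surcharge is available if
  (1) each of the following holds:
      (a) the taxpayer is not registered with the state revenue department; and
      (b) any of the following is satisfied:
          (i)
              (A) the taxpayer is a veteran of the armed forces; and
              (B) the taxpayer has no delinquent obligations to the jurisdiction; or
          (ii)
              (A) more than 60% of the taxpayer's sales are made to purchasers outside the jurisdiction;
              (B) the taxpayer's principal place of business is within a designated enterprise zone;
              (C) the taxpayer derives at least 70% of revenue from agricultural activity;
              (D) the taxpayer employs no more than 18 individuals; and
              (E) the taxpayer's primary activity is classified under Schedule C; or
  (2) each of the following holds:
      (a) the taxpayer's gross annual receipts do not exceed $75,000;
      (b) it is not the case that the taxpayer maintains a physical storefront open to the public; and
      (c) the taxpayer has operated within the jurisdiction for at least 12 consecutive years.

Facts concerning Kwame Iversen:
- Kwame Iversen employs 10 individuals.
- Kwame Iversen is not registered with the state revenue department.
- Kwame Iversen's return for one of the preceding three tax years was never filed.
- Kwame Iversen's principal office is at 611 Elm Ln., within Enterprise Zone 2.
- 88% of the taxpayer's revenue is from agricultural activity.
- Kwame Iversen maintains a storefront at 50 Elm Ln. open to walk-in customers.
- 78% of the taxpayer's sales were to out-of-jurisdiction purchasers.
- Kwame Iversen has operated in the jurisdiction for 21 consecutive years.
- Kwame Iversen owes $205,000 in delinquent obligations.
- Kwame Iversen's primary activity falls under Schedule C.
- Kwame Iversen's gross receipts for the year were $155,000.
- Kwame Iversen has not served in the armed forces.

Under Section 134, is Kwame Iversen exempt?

Yes — exempt.

(a) not (state-registered) — holds.
(A) veteran — not met.
(B) no delinquency — not met.
So (i) is not satisfied (F AND F).
(A) >60% out-of-jur. sales — satisfied.
(B) in enterprise zone — satisfied.
(C) ≥70% agricultural — met.
(D) ≤ 18 employees — met.
(E) Schedule C activity — satisfied.
So (ii) is satisfied (T AND T AND T AND T AND T).
(b) = F OR T = true.
(1) = T AND T = true.
(a) receipts ≤ $75,000 — fails.
(b) not (has storefront) — fails.
(c) ≥ 12 yrs in jurisdiction — satisfied.
(2) = F AND F AND T = false.
Overall: T OR F → true.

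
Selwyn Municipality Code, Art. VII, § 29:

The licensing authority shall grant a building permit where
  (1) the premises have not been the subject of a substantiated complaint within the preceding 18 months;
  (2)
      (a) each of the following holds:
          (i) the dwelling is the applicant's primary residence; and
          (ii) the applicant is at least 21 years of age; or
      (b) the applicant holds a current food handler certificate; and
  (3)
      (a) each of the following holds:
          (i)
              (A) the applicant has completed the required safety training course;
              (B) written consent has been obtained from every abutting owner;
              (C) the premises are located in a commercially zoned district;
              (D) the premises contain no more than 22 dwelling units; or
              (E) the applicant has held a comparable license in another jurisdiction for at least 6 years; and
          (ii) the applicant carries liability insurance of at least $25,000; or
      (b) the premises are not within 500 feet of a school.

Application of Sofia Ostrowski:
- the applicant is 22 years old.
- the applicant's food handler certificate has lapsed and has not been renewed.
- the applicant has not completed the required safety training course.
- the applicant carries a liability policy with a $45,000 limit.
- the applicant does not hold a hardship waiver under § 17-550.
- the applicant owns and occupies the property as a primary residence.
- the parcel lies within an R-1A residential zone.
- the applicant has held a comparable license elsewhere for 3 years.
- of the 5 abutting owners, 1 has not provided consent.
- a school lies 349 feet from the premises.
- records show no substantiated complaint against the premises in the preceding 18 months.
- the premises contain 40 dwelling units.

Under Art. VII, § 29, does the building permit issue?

No — denied.

(1) no complaint in 18 mo. — satisfied.
(i) primary residence — holds.
(ii) age ≥ 21 — holds.
(a): T AND T → true.
(b) food handler cert. — not satisfied.
(2): T OR F → true.
(A) safety training — fails.
(B) all abutters consent — not met.
(C) commercially zoned — fails.
(D) ≤ 22 units — fails.
(E) prior license ≥ 6 yr — not satisfied.
So (i) is not satisfied (F OR F OR F OR F OR F).
(ii) insurance ≥ $25,000 — met.
So (a) is not satisfied (F AND T).
(b) ≥500 ft from school — not met.
(3) = F OR F = false.
Overall: T AND T AND F → false.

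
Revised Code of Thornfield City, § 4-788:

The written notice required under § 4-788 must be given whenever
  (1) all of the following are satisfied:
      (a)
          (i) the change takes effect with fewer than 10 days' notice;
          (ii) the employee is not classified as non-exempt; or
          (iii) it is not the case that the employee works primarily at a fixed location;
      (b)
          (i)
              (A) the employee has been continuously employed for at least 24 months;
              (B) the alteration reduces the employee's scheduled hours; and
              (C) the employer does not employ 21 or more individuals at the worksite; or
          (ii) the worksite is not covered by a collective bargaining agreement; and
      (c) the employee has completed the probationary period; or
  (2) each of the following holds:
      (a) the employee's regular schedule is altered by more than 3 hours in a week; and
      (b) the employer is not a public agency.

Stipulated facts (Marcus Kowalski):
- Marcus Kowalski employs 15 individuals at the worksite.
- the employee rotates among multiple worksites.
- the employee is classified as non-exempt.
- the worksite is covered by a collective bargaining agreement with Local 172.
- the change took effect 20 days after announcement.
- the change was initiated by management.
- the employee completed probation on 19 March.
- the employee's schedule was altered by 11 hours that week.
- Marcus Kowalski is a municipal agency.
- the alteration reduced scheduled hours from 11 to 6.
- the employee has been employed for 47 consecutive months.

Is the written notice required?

(i) < 10 days' notice — not met.
(ii) not (non-exempt) — not met.
(iii) not (fixed location) — holds.
So (a) is satisfied (F OR F OR T).
(A) tenure ≥ 24 mo. — satisfied.
(B) hours reduced — holds.
(C) not (≥ 21 at site) — met.
So (i) is satisfied (T AND T AND T).
(ii) no CBA — not satisfied.
So (b) is satisfied (T OR F).
(c) past probation — holds.
(1): T AND T AND T → true.
(a) schedule shift > 3h — satisfied.
(b) not (public agency) — not satisfied.
So (2) is not satisfied (T AND F).
Overall: T OR F → true.

Yes — required.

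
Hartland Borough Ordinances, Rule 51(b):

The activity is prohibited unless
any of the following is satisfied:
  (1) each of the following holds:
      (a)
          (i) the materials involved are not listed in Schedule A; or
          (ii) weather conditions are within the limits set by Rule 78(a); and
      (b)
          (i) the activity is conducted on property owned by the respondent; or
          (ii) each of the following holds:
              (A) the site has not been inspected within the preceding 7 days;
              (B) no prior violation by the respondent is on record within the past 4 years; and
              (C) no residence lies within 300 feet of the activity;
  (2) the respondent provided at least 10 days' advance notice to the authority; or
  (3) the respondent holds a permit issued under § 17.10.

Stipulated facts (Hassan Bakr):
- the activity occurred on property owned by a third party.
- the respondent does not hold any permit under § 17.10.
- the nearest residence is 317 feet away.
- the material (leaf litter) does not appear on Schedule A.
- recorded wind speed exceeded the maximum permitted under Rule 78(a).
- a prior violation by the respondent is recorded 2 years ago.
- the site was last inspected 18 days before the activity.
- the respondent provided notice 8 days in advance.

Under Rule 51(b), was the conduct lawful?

No — unlawful.

(i) not (Schedule A material) — met.
(ii) weather ok — fails.
(a) = T OR F = true.
(i) own property — not satisfied.
(A) not (site inspected) — holds.
(B) no prior violation — not satisfied.
(C) no residence in 300 ft — met.
(ii) = T AND F AND T = false.
(b) = F OR F = false.
(1): T AND F → false.
(2) ≥10 days' notice — fails.
(3) holds permit — fails.
Overall: F OR F OR F → false.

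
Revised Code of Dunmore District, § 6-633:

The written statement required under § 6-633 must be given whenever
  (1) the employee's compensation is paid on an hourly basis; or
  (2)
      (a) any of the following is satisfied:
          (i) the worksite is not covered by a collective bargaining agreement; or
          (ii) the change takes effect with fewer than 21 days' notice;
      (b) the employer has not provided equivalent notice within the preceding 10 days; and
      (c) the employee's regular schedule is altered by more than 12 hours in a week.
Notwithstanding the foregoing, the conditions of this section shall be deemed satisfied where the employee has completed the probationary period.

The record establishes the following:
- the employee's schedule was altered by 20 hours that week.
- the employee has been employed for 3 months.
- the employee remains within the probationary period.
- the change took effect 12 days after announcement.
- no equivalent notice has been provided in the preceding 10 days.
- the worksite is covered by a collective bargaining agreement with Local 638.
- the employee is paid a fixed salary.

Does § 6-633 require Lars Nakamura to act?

Yes — required.

(1) hourly-paid — fails.
(i) no CBA — not met.
(ii) < 21 days' notice — holds.
(a) = F OR T = true.
(b) no recent notice — satisfied.
(c) schedule shift > 12h — met.
(2) = T AND T AND T = true.
Overall = F OR T = true.
Exception (past probation) — not satisfied.
Result: main true OR exception false → true.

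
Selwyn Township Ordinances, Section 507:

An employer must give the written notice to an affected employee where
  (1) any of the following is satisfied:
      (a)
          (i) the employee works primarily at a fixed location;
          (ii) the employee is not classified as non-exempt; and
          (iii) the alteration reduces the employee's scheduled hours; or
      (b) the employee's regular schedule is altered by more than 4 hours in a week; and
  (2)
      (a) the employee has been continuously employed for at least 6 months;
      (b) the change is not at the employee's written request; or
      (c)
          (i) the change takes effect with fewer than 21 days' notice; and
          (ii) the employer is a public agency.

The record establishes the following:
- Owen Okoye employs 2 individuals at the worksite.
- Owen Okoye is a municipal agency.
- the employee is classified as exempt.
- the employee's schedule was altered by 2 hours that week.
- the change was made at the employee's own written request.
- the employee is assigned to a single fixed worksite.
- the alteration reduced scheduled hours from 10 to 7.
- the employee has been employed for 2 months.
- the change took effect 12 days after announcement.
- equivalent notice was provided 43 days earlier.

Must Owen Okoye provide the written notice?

(i) fixed location — holds.
(ii) not (non-exempt) — holds.
(iii) hours reduced — holds.
So (a) is satisfied (T AND T AND T).
(b) schedule shift > 4h — not met.
(1): T OR F → true.
(a) tenure ≥ 6 mo. — not met.
(b) not employee-requested — not met.
(i) < 21 days' notice — met.
(ii) public agency — met.
(c) = T AND T = true.
So (2) is satisfied (F OR F OR T).
So Overall is satisfied (T AND T).

Yes — required.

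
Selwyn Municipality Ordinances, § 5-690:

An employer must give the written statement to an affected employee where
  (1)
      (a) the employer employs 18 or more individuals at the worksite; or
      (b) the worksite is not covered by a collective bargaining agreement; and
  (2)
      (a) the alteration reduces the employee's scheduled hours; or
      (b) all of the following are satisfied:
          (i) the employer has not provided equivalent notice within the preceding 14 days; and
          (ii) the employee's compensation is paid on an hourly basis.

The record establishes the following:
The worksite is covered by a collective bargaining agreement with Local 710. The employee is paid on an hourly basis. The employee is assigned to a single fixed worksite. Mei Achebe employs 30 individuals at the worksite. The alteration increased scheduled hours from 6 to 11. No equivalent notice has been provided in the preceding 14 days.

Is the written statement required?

Yes — required.

(a) ≥ 18 at site — satisfied.
(b) no CBA — fails.
(1): T OR F → true.
(a) hours reduced — not satisfied.
(i) no recent notice — met.
(ii) hourly-paid — satisfied.
So (b) is satisfied (T AND T).
So (2) is satisfied (F OR T).
Overall: T AND T → true.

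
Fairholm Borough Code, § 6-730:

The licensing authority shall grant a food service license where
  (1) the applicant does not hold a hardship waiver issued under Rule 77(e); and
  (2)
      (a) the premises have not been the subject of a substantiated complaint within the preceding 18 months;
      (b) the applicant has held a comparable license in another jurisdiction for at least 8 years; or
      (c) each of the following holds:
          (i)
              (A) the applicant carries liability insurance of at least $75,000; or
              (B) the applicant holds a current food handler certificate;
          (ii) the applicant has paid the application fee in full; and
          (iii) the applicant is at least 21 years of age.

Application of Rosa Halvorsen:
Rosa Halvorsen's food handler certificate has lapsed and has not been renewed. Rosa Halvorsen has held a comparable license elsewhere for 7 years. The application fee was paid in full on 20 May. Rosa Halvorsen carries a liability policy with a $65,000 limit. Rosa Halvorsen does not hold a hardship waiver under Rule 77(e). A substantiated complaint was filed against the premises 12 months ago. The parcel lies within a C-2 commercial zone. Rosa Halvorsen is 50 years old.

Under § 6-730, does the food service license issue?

No — denied.

(1) not (hardship waiver) — met.
(a) no complaint in 18 mo. — not met.
(b) prior license ≥ 8 yr — fails.
(A) insurance ≥ $75,000 — not satisfied.
(B) food handler cert. — fails.
(i): F OR F → false.
(ii) fee paid — satisfied.
(iii) age ≥ 21 — holds.
(c) = F AND T AND T = false.
(2): F OR F OR F → false.
Overall: T AND F → false.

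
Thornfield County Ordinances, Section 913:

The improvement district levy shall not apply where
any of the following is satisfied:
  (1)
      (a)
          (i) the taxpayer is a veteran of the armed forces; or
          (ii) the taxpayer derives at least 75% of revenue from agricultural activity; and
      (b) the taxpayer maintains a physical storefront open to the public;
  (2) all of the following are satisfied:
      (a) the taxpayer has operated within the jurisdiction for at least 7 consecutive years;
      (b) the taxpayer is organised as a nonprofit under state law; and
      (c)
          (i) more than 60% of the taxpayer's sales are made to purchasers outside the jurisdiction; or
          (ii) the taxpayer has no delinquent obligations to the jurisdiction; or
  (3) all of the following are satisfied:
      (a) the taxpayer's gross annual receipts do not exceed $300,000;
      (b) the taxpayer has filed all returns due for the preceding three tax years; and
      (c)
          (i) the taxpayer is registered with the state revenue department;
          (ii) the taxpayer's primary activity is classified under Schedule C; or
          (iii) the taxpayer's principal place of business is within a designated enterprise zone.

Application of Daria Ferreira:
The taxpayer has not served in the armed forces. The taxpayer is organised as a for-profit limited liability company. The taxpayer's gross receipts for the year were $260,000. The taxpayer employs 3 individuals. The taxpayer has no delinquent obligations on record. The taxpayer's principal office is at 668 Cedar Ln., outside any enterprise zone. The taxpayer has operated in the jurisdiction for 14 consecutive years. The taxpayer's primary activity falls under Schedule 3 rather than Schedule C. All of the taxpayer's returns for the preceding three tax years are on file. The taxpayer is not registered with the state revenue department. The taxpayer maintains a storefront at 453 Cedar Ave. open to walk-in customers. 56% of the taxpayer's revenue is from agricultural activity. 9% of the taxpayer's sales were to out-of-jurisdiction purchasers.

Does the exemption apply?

No — not exempt.

(i) veteran — fails.
(ii) ≥75% agricultural — fails.
(a): F OR F → false.
(b) has storefront — met.
(1): F AND T → false.
(a) ≥ 7 yrs in jurisdiction — satisfied.
(b) nonprofit — not met.
(i) >60% out-of-jur. sales — not met.
(ii) no delinquency — satisfied.
So (c) is satisfied (F OR T).
So (2) is not satisfied (T AND F AND T).
(a) receipts ≤ $300,000 — holds.
(b) returns current — met.
(i) state-registered — not met.
(ii) Schedule C activity — fails.
(iii) in enterprise zone — not satisfied.
(c): F OR F OR F → false.
(3): T AND T AND F → false.
So Overall is not satisfied (F OR F OR F).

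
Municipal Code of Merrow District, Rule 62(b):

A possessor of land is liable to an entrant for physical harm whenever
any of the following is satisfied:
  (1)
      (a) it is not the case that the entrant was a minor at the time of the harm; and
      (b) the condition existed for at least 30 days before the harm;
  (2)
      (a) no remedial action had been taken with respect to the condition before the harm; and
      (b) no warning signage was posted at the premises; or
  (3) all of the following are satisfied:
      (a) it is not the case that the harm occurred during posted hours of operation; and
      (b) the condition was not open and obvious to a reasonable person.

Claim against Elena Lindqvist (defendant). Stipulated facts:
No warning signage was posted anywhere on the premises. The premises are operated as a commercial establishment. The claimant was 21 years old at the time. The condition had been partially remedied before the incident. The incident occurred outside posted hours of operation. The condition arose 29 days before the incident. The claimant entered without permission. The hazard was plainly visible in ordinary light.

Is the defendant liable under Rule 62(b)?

No — not liable.

(a) not (entrant a minor) — met.
(b) condition ≥30 days old — not satisfied.
(1) = T AND F = false.
(a) no remedial action — fails.
(b) no signage posted — holds.
So (2) is not satisfied (F AND T).
(a) not (during posted hours) — met.
(b) not open/obvious — not met.
(3): T AND F → false.
So Overall is not satisfied (F OR F OR F).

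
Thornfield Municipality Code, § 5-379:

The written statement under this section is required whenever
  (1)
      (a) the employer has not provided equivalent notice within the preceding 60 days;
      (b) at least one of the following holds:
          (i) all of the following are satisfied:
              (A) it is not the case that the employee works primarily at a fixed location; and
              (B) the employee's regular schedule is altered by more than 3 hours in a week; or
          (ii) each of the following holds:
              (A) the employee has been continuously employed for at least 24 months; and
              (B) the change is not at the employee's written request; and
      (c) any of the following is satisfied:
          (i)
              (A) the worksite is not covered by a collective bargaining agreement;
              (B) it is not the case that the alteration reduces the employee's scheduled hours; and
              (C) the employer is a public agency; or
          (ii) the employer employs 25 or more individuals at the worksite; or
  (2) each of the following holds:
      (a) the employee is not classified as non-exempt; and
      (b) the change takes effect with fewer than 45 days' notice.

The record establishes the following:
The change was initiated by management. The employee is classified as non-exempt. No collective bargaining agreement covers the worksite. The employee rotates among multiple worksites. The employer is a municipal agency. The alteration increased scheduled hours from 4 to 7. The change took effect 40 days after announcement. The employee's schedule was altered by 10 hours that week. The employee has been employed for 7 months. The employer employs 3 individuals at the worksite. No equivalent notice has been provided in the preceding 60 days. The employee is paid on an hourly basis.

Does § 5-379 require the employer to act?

Yes — required.

(a) no recent notice — met.
(A) not (fixed location) — satisfied.
(B) schedule shift > 3h — met.
(i) = T AND T = true.
(A) tenure ≥ 24 mo. — not satisfied.
(B) not employee-requested — met.
So (ii) is not satisfied (F AND T).
(b) = T OR F = true.
(A) no CBA — satisfied.
(B) not (hours reduced) — holds.
(C) public agency — holds.
(i): T AND T AND T → true.
(ii) ≥ 25 at site — fails.
(c): T OR F → true.
(1): T AND T AND T → true.
(a) not (non-exempt) — not met.
(b) < 45 days' notice — holds.
(2): F AND T → false.
So Overall is satisfied (T OR F).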